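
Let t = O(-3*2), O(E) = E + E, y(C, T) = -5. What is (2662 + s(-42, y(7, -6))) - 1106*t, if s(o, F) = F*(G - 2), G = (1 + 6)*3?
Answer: 15839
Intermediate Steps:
G = 21 (G = 7*3 = 21)
O(E) = 2*E
t = -12 (t = 2*(-3*2) = 2*(-6) = -12)
s(o, F) = 19*F (s(o, F) = F*(21 - 2) = F*19 = 19*F)
(2662 + s(-42, y(7, -6))) - 1106*t = (2662 + 19*(-5)) - 1106*(-12) = (2662 - 95) + 13272 = 2567 + 13272 = 15839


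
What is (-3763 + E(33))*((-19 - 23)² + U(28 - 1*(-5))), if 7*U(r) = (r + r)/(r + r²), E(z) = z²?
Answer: -80188294/17 ≈ -4.7170e+6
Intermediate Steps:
U(r) = 2*r/(7*(r + r²)) (U(r) = ((r + r)/(r + r²))/7 = ((2*r)/(r + r²))/7 = (2*r/(r + r²))/7 = 2*r/(7*(r + r²)))
(-3763 + E(33))*((-19 - 23)² + U(28 - 1*(-5))) = (-3763 + 33²)*((-19 - 23)² + 2/(7*(1 + (28 - 1*(-5))))) = (-3763 + 1089)*((-42)² + 2/(7*(1 + (28 + 5)))) = -2674*(1764 + 2/(7*(1 + 33))) = -2674*(1764 + (2/7)/34) = -2674*(1764 + (2/7)*(1/34)) = -2674*(1764 + 1/119) = -2674*209917/119 = -80188294/17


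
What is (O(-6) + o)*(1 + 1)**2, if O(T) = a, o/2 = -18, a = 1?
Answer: -140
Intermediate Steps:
o = -36 (o = 2*(-18) = -36)
O(T) = 1
(O(-6) + o)*(1 + 1)**2 = (1 - 36)*(1 + 1)**2 = -35*2**2 = -35*4 = -140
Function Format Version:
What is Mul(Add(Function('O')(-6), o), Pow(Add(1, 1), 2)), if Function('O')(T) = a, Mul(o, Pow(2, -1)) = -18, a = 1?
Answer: -140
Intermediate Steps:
o = -36 (o = Mul(2, -18) = -36)
Function('O')(T) = 1
Mul(Add(Function('O')(-6), o), Pow(Add(1, 1), 2)) = Mul(Add(1, -36), Pow(Add(1, 1), 2)) = Mul(-35, Pow(2, 2)) = Mul(-35, 4) = -140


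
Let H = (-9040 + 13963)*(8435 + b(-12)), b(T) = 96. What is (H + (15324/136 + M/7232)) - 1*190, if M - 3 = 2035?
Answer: 2581703266427/61472 ≈ 4.1998e+7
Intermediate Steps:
M = 2038 (M = 3 + 2035 = 2038)
H = 41998113 (H = (-9040 + 13963)*(8435 + 96) = 4923*8531 = 41998113)
(H + (15324/136 + M/7232)) - 1*190 = (41998113 + (15324/136 + 2038/7232)) - 1*190 = (41998113 + (15324*(1/136) + 2038*(1/7232))) - 190 = (41998113 + (3831/34 + 1019/3616)) - 190 = (41998113 + 6943771/61472) - 190 = 2581714946107/61472 - 190 = 2581703266427/61472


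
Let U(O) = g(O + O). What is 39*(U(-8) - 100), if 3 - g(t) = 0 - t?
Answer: -4407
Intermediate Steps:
g(t) = 3 + t (g(t) = 3 - (0 - t) = 3 - (-1)*t = 3 + t)
U(O) = 3 + 2*O (U(O) = 3 + (O + O) = 3 + 2*O)
39*(U(-8) - 100) = 39*((3 + 2*(-8)) - 100) = 39*((3 - 16) - 100) = 39*(-13 - 100) = 39*(-113) = -4407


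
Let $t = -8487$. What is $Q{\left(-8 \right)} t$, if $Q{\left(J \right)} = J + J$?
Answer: $135792$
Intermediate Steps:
$Q{\left(J \right)} = 2 J$
$Q{\left(-8 \right)} t = 2 \left(-8\right) \left(-8487\right) = \left(-16\right) \left(-8487\right) = 135792$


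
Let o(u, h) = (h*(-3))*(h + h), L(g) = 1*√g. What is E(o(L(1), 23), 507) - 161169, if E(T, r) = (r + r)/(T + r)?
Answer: -143279579/889 ≈ -1.6117e+5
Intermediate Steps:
L(g) = √g
o(u, h) = -6*h² (o(u, h) = (-3*h)*(2*h) = -6*h²)
E(T, r) = 2*r/(T + r) (E(T, r) = (2*r)/(T + r) = 2*r/(T + r))
E(o(L(1), 23), 507) - 161169 = 2*507/(-6*23² + 507) - 161169 = 2*507/(-6*529 + 507) - 161169 = 2*507/(-3174 + 507) - 161169 = 2*507/(-2667) - 161169 = 2*507*(-1/2667) - 161169 = -338/889 - 161169 = -143279579/889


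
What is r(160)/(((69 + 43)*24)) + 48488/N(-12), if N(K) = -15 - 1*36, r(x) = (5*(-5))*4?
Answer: -3620579/3808 ≈ -950.78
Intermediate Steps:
r(x) = -100 (r(x) = -25*4 = -100)
N(K) = -51 (N(K) = -15 - 36 = -51)
r(160)/(((69 + 43)*24)) + 48488/N(-12) = -100*1/(24*(69 + 43)) + 48488/(-51) = -100/(112*24) + 48488*(-1/51) = -100/2688 - 48488/51 = -100*1/2688 - 48488/51 = -25/672 - 48488/51 = -3620579/3808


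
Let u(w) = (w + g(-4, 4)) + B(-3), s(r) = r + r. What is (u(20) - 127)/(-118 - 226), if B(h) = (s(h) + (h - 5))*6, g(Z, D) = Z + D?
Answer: 191/344 ≈ 0.55523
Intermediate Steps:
s(r) = 2*r
g(Z, D) = D + Z
B(h) = -30 + 18*h (B(h) = (2*h + (h - 5))*6 = (2*h + (-5 + h))*6 = (-5 + 3*h)*6 = -30 + 18*h)
u(w) = -84 + w (u(w) = (w + (4 - 4)) + (-30 + 18*(-3)) = (w + 0) + (-30 - 54) = w - 84 = -84 + w)
(u(20) - 127)/(-118 - 226) = ((-84 + 20) - 127)/(-118 - 226) = (-64 - 127)/(-344) = -191*(-1/344) = 191/344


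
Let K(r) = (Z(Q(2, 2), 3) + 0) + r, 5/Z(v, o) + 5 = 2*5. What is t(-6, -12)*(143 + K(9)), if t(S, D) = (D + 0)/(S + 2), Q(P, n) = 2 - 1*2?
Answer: 459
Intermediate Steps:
Q(P, n) = 0 (Q(P, n) = 2 - 2 = 0)
Z(v, o) = 1 (Z(v, o) = 5/(-5 + 2*5) = 5/(-5 + 10) = 5/5 = 5*(⅕) = 1)
t(S, D) = D/(2 + S)
K(r) = 1 + r (K(r) = (1 + 0) + r = 1 + r)
t(-6, -12)*(143 + K(9)) = (-12/(2 - 6))*(143 + (1 + 9)) = (-12/(-4))*(143 + 10) = -12*(-¼)*153 = 3*153 = 459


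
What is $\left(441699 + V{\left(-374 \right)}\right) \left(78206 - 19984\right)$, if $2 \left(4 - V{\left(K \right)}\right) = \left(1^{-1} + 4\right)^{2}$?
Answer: $25716104291$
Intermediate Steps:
$V{\left(K \right)} = - \frac{17}{2}$ ($V{\left(K \right)} = 4 - \frac{\left(1^{-1} + 4\right)^{2}}{2} = 4 - \frac{\left(1 + 4\right)^{2}}{2} = 4 - \frac{5^{2}}{2} = 4 - \frac{25}{2} = - \frac{17}{2}$)
$\left(441699 + V{\left(-374 \right)}\right) \left(78206 - 19984\right) = \left(441699 - \frac{17}{2}\right) \left(78206 - 19984\right) = \frac{883381}{2} \cdot 58222 = 25716104291$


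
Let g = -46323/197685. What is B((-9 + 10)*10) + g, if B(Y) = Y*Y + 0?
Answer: 2191353/21965 ≈ 99.766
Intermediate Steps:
B(Y) = Y² (B(Y) = Y² + 0 = Y²)
g = -5147/21965 (g = -46323*1/197685 = -5147/21965 ≈ -0.23433)
B((-9 + 10)*10) + g = ((-9 + 10)*10)² - 5147/21965 = (1*10)² - 5147/21965 = 10² - 5147/21965 = 100 - 5147/21965 = 2191353/21965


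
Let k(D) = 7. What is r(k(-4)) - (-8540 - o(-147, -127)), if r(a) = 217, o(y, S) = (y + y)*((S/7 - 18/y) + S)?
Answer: 51393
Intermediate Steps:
o(y, S) = 2*y*(-18/y + 8*S/7) (o(y, S) = (2*y)*((S*(1/7) - 18/y) + S) = (2*y)*((S/7 - 18/y) + S) = (2*y)*((-18/y + S/7) + S) = (2*y)*(-18/y + 8*S/7) = 2*y*(-18/y + 8*S/7))
r(k(-4)) - (-8540 - o(-147, -127)) = 217 - (-8540 - (-36 + (16/7)*(-127)*(-147))) = 217 - (-8540 - (-36 + 42672)) = 217 - (-8540 - 1*42636) = 217 - (-8540 - 42636) = 217 - 1*(-51176) = 217 + 51176 = 51393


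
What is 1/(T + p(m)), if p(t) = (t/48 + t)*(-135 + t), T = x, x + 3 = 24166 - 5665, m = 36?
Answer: 4/59439 ≈ 6.7296e-5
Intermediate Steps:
x = 18498 (x = -3 + (24166 - 5665) = -3 + 18501 = 18498)
T = 18498
p(t) = 49*t*(-135 + t)/48 (p(t) = (t*(1/48) + t)*(-135 + t) = (t/48 + t)*(-135 + t) = (49*t/48)*(-135 + t) = 49*t*(-135 + t)/48)
1/(T + p(m)) = 1/(18498 + (49/48)*36*(-135 + 36)) = 1/(18498 + (49/48)*36*(-99)) = 1/(18498 - 14553/4) = 1/(59439/4) = 4/59439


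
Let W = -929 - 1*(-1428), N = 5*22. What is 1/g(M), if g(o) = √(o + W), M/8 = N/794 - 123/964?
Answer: √56403600717/5305689 ≈ 0.044762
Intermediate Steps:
N = 110
W = 499 (W = -929 + 1428 = 499)
M = 8378/95677 (M = 8*(110/794 - 123/964) = 8*(110*(1/794) - 123*1/964) = 8*(55/397 - 123/964) = 8*(4189/382708) = 8378/95677 ≈ 0.087565)
g(o) = √(499 + o) (g(o) = √(o + 499) = √(499 + o))
1/g(M) = 1/(√(499 + 8378/95677)) = 1/(√(47751201/95677)) = 1/(9*√56403600717/95677) = √56403600717/5305689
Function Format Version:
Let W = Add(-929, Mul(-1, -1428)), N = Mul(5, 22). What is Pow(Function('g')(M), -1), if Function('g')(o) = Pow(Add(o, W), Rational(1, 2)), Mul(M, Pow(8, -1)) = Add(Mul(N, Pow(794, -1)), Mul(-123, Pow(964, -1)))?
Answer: Mul(Rational(1, 5305689), Pow(56403600717, Rational(1, 2))) ≈ 0.044762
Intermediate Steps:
N = 110
W = 499 (W = Add(-929, 1428) = 499)
M = Rational(8378, 95677) (M = Mul(8, Add(Mul(110, Pow(794, -1)), Mul(-123, Pow(964, -1)))) = Mul(8, Add(Mul(110, Rational(1, 794)), Mul(-123, Rational(1, 964)))) = Mul(8, Add(Rational(55, 397), Rational(-123, 964))) = Mul(8, Rational(4189, 382708)) = Rational(8378, 95677) ≈ 0.087565)
Function('g')(o) = Pow(Add(499, o), Rational(1, 2)) (Function('g')(o) = Pow(Add(o, 499), Rational(1, 2)) = Pow(Add(499, o), Rational(1, 2)))
Pow(Function('g')(M), -1) = Pow(Pow(Add(499, Rational(8378, 95677)), Rational(1, 2)), -1) = Pow(Pow(Rational(47751201, 95677), Rational(1, 2)), -1) = Pow(Mul(Rational(9, 95677), Pow(56403600717, Rational(1, 2))), -1) = Mul(Rational(1, 5305689), Pow(56403600717, Rational(1, 2)))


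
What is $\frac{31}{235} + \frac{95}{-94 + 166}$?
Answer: $\frac{24557}{16920} \approx 1.4514$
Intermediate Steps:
$\frac{31}{235} + \frac{95}{-94 + 166} = 31 \cdot \frac{1}{235} + \frac{95}{72} = \frac{31}{235} + 95 \cdot \frac{1}{72} = \frac{31}{235} + \frac{95}{72} = \frac{24557}{16920}$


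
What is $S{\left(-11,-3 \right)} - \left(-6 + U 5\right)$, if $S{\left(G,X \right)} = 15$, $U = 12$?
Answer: $-39$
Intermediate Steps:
$S{\left(-11,-3 \right)} - \left(-6 + U 5\right) = 15 - \left(-6 + 12 \cdot 5\right) = 15 - \left(-6 + 60\right) = 15 - 54 = -39$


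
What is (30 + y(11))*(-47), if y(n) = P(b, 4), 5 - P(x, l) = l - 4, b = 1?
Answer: -1645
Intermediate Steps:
P(x, l) = 9 - l (P(x, l) = 5 - (l - 4) = 5 - (-4 + l) = 5 + (4 - l) = 9 - l)
y(n) = 5 (y(n) = 9 - 1*4 = 9 - 4 = 5)
(30 + y(11))*(-47) = (30 + 5)*(-47) = 35*(-47) = -1645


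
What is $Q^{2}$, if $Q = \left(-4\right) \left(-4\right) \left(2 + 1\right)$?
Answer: $2304$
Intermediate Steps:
$Q = 48$ ($Q = 16 \cdot 3 = 48$)
$Q^{2} = 48^{2} = 2304$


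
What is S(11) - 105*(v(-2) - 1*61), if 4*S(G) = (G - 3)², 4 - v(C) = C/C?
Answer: 6106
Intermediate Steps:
v(C) = 3 (v(C) = 4 - C/C = 4 - 1*1 = 4 - 1 = 3)
S(G) = (-3 + G)²/4 (S(G) = (G - 3)²/4 = (-3 + G)²/4)
S(11) - 105*(v(-2) - 1*61) = (-3 + 11)²/4 - 105*(3 - 1*61) = (¼)*8² - 105*(3 - 61) = (¼)*64 - 105*(-58) = 16 + 6090 = 6106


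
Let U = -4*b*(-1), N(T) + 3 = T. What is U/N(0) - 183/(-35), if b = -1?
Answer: 689/105 ≈ 6.5619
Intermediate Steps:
N(T) = -3 + T
U = -4 (U = -4*(-1)*(-1) = 4*(-1) = -4)
U/N(0) - 183/(-35) = -4/(-3 + 0) - 183/(-35) = -4/(-3) - 183*(-1/35) = -4*(-⅓) + 183/35 = 4/3 + 183/35 = 689/105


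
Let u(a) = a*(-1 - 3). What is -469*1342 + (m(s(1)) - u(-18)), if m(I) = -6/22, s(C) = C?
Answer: -6924173/11 ≈ -6.2947e+5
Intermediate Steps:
u(a) = -4*a (u(a) = a*(-4) = -4*a)
m(I) = -3/11 (m(I) = -6*1/22 = -3/11)
-469*1342 + (m(s(1)) - u(-18)) = -469*1342 + (-3/11 - (-4)*(-18)) = -629398 + (-3/11 - 1*72) = -629398 + (-3/11 - 72) = -629398 - 795/11 = -6924173/11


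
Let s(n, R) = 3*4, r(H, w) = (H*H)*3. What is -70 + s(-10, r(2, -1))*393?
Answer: 4646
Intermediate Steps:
r(H, w) = 3*H² (r(H, w) = H²*3 = 3*H²)
s(n, R) = 12
-70 + s(-10, r(2, -1))*393 = -70 + 12*393 = -70 + 4716 = 4646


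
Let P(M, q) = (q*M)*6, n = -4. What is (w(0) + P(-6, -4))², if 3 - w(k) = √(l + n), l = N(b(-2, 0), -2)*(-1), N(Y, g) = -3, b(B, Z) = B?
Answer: (147 - I)² ≈ 21608.0 - 294.0*I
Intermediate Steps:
P(M, q) = 6*M*q (P(M, q) = (M*q)*6 = 6*M*q)
l = 3 (l = -3*(-1) = 3)
w(k) = 3 - I (w(k) = 3 - √(3 - 4) = 3 - √(-1) = 3 - I)
(w(0) + P(-6, -4))² = ((3 - I) + 6*(-6)*(-4))² = ((3 - I) + 144)² = (147 - I)²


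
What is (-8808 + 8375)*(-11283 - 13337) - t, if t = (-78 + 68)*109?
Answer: 10661550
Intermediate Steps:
t = -1090 (t = -10*109 = -1090)
(-8808 + 8375)*(-11283 - 13337) - t = (-8808 + 8375)*(-11283 - 13337) - 1*(-1090) = -433*(-24620) + 1090 = 10660460 + 1090 = 10661550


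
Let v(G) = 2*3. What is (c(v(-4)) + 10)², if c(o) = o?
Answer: 256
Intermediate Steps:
v(G) = 6
(c(v(-4)) + 10)² = (6 + 10)² = 16² = 256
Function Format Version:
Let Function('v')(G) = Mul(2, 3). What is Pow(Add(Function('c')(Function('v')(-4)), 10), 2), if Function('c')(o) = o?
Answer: 256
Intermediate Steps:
Function('v')(G) = 6
Pow(Add(Function('c')(Function('v')(-4)), 10), 2) = Pow(Add(6, 10), 2) = Pow(16, 2) = 256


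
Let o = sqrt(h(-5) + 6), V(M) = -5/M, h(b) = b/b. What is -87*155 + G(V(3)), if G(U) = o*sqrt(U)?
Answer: -13485 + I*sqrt(105)/3 ≈ -13485.0 + 3.4156*I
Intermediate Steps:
h(b) = 1
o = sqrt(7) (o = sqrt(1 + 6) = sqrt(7) ≈ 2.6458)
G(U) = sqrt(7)*sqrt(U)
-87*155 + G(V(3)) = -87*155 + sqrt(7)*sqrt(-5/3) = -13485 + sqrt(7)*sqrt(-5*1/3) = -13485 + sqrt(7)*sqrt(-5/3) = -13485 + sqrt(7)*(I*sqrt(15)/3) = -13485 + I*sqrt(105)/3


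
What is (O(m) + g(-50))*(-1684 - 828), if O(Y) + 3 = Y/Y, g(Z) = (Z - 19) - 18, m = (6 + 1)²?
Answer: 223568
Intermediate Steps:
m = 49 (m = 7² = 49)
g(Z) = -37 + Z (g(Z) = (-19 + Z) - 18 = -37 + Z)
O(Y) = -2 (O(Y) = -3 + Y/Y = -3 + 1 = -2)
(O(m) + g(-50))*(-1684 - 828) = (-2 + (-37 - 50))*(-1684 - 828) = (-2 - 87)*(-2512) = -89*(-2512) = 223568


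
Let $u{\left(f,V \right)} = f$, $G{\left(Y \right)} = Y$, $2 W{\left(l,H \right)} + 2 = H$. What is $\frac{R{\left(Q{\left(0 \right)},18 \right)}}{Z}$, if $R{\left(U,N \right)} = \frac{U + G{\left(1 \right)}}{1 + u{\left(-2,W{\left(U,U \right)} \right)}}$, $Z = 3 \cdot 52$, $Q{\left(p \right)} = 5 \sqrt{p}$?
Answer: $- \frac{1}{156} \approx -0.0064103$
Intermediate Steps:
$W{\left(l,H \right)} = -1 + \frac{H}{2}$
$Z = 156$
$R{\left(U,N \right)} = -1 - U$ ($R{\left(U,N \right)} = \frac{U + 1}{1 - 2} = \frac{1 + U}{-1} = \left(1 + U\right) \left(-1\right) = -1 - U$)
$\frac{R{\left(Q{\left(0 \right)},18 \right)}}{Z} = \frac{-1 - 5 \sqrt{0}}{156} = \left(-1 - 5 \cdot 0\right) \frac{1}{156} = \left(-1 - 0\right) \frac{1}{156} = \left(-1 + 0\right) \frac{1}{156} = \left(-1\right) \frac{1}{156} = - \frac{1}{156}$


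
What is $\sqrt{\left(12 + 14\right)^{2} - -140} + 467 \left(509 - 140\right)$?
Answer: $172323 + 4 \sqrt{51} \approx 1.7235 \cdot 10^{5}$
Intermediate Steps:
$\sqrt{\left(12 + 14\right)^{2} - -140} + 467 \left(509 - 140\right) = \sqrt{26^{2} + \left(-3 + 143\right)} + 467 \left(509 - 140\right) = \sqrt{676 + 140} + 467 \cdot 369 = \sqrt{816} + 172323 = 4 \sqrt{51} + 172323 = 172323 + 4 \sqrt{51}$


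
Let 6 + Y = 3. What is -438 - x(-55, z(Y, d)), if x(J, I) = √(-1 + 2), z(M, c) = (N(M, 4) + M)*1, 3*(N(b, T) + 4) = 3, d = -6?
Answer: -439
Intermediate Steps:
Y = -3 (Y = -6 + 3 = -3)
N(b, T) = -3 (N(b, T) = -4 + (⅓)*3 = -4 + 1 = -3)
z(M, c) = -3 + M (z(M, c) = (-3 + M)*1 = -3 + M)
x(J, I) = 1 (x(J, I) = √1 = 1)
-438 - x(-55, z(Y, d)) = -438 - 1*1 = -438 - 1 = -439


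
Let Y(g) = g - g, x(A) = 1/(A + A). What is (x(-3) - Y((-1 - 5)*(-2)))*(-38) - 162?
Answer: -467/3 ≈ -155.67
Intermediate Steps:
x(A) = 1/(2*A)
Y(g) = 0
(x(-3) - Y((-1 - 5)*(-2)))*(-38) - 162 = ((½)/(-3) - 1*0)*(-38) - 162 = ((½)*(-⅓) + 0)*(-38) - 162 = (-⅙ + 0)*(-38) - 162 = -⅙*(-38) - 162 = 19/3 - 162 = -467/3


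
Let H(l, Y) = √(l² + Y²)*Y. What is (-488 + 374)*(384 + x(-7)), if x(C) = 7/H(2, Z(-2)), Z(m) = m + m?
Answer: -43776 + 399*√5/20 ≈ -43731.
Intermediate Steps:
Z(m) = 2*m
H(l, Y) = Y*√(Y² + l²) (H(l, Y) = √(Y² + l²)*Y = Y*√(Y² + l²))
x(C) = -7*√5/40 (x(C) = 7/(((2*(-2))*√((2*(-2))² + 2²))) = 7/((-4*√((-4)² + 4))) = 7/((-4*√(16 + 4))) = 7/((-8*√5)) = 7*(-√5/40) = -7*√5/40)
(-488 + 374)*(384 + x(-7)) = (-488 + 374)*(384 - 7*√5/40) = -114*(384 - 7*√5/40) = -43776 + 399*√5/20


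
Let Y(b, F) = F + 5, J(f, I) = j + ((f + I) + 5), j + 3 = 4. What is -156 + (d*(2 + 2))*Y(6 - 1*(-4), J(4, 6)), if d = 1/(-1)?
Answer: -240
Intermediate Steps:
d = -1
j = 1 (j = -3 + 4 = 1)
J(f, I) = 6 + I + f (J(f, I) = 1 + ((f + I) + 5) = 1 + ((I + f) + 5) = 1 + (5 + I + f) = 6 + I + f)
Y(b, F) = 5 + F
-156 + (d*(2 + 2))*Y(6 - 1*(-4), J(4, 6)) = -156 + (-(2 + 2))*(5 + (6 + 6 + 4)) = -156 + (-1*4)*(5 + 16) = -156 - 4*21 = -156 - 84 = -240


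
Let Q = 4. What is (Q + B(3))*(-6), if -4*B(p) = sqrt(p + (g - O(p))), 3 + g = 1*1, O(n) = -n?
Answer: -21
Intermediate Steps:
g = -2 (g = -3 + 1*1 = -3 + 1 = -2)
B(p) = -sqrt(-2 + 2*p)/4 (B(p) = -sqrt(p + (-2 - (-1)*p))/4 = -sqrt(p + (-2 + p))/4 = -sqrt(-2 + 2*p)/4)
(Q + B(3))*(-6) = (4 - sqrt(-2 + 2*3)/4)*(-6) = (4 - sqrt(-2 + 6)/4)*(-6) = (4 - sqrt(4)/4)*(-6) = (4 - 1/4*2)*(-6) = (4 - 1/2)*(-6) = (7/2)*(-6) = -21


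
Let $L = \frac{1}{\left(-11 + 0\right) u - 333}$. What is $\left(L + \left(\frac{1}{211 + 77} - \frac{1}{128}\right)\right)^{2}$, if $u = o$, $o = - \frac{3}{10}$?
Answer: $\frac{87142225}{1602877538304} \approx 5.4366 \cdot 10^{-5}$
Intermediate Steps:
$o = - \frac{3}{10}$ ($o = \left(-3\right) \frac{1}{10} = - \frac{3}{10} \approx -0.3$)
$u = - \frac{3}{10} \approx -0.3$
$L = - \frac{10}{3297}$ ($L = \frac{1}{\left(-11 + 0\right) \left(- \frac{3}{10}\right) - 333} = \frac{1}{\left(-11\right) \left(- \frac{3}{10}\right) - 333} = \frac{1}{\frac{33}{10} - 333} = \frac{1}{- \frac{3297}{10}} = - \frac{10}{3297} \approx -0.0030331$)
$\left(L + \left(\frac{1}{211 + 77} - \frac{1}{128}\right)\right)^{2} = \left(- \frac{10}{3297} + \left(\frac{1}{211 + 77} - \frac{1}{128}\right)\right)^{2} = \left(- \frac{10}{3297} + \left(\frac{1}{288} - \frac{1}{128}\right)\right)^{2} = \left(- \frac{10}{3297} - \frac{5}{1152}\right)^{2} = \left(- \frac{9335}{1266048}\right)^{2} = \frac{87142225}{1602877538304}$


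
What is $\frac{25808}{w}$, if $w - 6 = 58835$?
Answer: $\frac{25808}{58841} \approx 0.43861$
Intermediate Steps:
$w = 58841$ ($w = 6 + 58835 = 58841$)
$\frac{25808}{w} = \frac{25808}{58841}$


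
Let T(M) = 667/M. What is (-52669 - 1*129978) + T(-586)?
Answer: -107031809/586 ≈ -1.8265e+5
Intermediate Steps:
(-52669 - 1*129978) + T(-586) = (-52669 - 1*129978) + 667/(-586) = (-52669 - 129978) + 667*(-1/586) = -182647 - 667/586 = -107031809/586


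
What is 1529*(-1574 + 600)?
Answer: -1489246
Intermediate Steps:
1529*(-1574 + 600) = 1529*(-974) = -1489246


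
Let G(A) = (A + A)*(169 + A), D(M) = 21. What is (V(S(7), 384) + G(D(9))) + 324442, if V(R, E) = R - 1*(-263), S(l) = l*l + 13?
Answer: 332747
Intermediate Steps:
S(l) = 13 + l² (S(l) = l² + 13 = 13 + l²)
G(A) = 2*A*(169 + A) (G(A) = (2*A)*(169 + A) = 2*A*(169 + A))
V(R, E) = 263 + R (V(R, E) = R + 263 = 263 + R)
(V(S(7), 384) + G(D(9))) + 324442 = ((263 + (13 + 7²)) + 2*21*(169 + 21)) + 324442 = ((263 + (13 + 49)) + 2*21*190) + 324442 = ((263 + 62) + 7980) + 324442 = (325 + 7980) + 324442 = 8305 + 324442 = 332747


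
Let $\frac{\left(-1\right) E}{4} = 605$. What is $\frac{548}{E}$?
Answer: $- \frac{137}{605} \approx -0.22645$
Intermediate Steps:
$E = -2420$ ($E = \left(-4\right) 605 = -2420$)
$\frac{548}{E} = \frac{548}{-2420} = 548 \left(- \frac{1}{2420}\right) = - \frac{137}{605}$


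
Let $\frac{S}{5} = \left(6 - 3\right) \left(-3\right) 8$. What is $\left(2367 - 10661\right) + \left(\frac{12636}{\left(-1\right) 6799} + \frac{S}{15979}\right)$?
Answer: $- \frac{69328818866}{8357017} \approx -8295.9$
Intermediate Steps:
$S = -360$ ($S = 5 \left(6 - 3\right) \left(-3\right) 8 = 5 \cdot 3 \left(-3\right) 8 = 5 \left(\left(-9\right) 8\right) = 5 \left(-72\right) = -360$)
$\left(2367 - 10661\right) + \left(\frac{12636}{\left(-1\right) 6799} + \frac{S}{15979}\right) = \left(2367 - 10661\right) + \left(\frac{12636}{\left(-1\right) 6799} - \frac{360}{15979}\right) = -8294 + \left(\frac{12636}{-6799} - \frac{360}{15979}\right) = -8294 + \left(12636 \left(- \frac{1}{6799}\right) - \frac{360}{15979}\right) = -8294 - \frac{15719868}{8357017} = - \frac{69328818866}{8357017}$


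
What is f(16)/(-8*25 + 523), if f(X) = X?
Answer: 16/323 ≈ 0.049536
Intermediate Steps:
f(16)/(-8*25 + 523) = 16/(-8*25 + 523) = 16/(-200 + 523) = 16/323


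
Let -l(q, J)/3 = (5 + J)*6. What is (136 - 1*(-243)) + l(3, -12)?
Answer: 505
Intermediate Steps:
l(q, J) = -90 - 18*J (l(q, J) = -3*(5 + J)*6 = -3*(30 + 6*J) = -90 - 18*J)
(136 - 1*(-243)) + l(3, -12) = (136 - 1*(-243)) + (-90 - 18*(-12)) = (136 + 243) + (-90 + 216) = 379 + 126 = 505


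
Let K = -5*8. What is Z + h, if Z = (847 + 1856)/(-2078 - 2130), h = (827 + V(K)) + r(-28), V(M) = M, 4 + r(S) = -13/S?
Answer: 23058803/29456 ≈ 782.82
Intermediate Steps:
r(S) = -4 - 13/S
K = -40
h = 21937/28 (h = (827 - 40) + (-4 - 13/(-28)) = 787 + (-4 - 13*(-1/28)) = 787 + (-4 + 13/28) = 787 - 99/28 = 21937/28 ≈ 783.46)
Z = -2703/4208 (Z = 2703/(-4208) = 2703*(-1/4208) = -2703/4208 ≈ -0.64235)
Z + h = -2703/4208 + 21937/28 = 23058803/29456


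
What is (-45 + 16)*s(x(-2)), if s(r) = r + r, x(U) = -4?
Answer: 232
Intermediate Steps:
s(r) = 2*r
(-45 + 16)*s(x(-2)) = (-45 + 16)*(2*(-4)) = -29*(-8) = 232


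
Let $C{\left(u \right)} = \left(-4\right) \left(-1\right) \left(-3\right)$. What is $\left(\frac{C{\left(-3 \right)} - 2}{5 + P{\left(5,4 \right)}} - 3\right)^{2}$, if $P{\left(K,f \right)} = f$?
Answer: $\frac{1681}{81} \approx 20.753$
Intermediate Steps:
$C{\left(u \right)} = -12$ ($C{\left(u \right)} = 4 \left(-3\right) = -12$)
$\left(\frac{C{\left(-3 \right)} - 2}{5 + P{\left(5,4 \right)}} - 3\right)^{2} = \left(\frac{-12 - 2}{5 + 4} - 3\right)^{2} = \left(- \frac{14}{9} - 3\right)^{2} = \left(- \frac{41}{9}\right)^{2} = \frac{1681}{81}$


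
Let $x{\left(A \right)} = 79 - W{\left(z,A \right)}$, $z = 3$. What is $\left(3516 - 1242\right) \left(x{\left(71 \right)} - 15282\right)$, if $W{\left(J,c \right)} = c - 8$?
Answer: $-34714884$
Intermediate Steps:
$W{\left(J,c \right)} = -8 + c$
$x{\left(A \right)} = 87 - A$ ($x{\left(A \right)} = 79 - \left(-8 + A\right) = 87 - A$)
$\left(3516 - 1242\right) \left(x{\left(71 \right)} - 15282\right) = \left(3516 - 1242\right) \left(\left(87 - 71\right) - 15282\right) = 2274 \left(\left(87 - 71\right) - 15282\right) = 2274 \left(16 - 15282\right) = 2274 \left(-15266\right) = -34714884$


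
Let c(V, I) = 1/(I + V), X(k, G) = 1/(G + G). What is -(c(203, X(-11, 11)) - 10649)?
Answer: 47569061/4467 ≈ 10649.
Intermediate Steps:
X(k, G) = 1/(2*G)
-(c(203, X(-11, 11)) - 10649) = -(1/((1/2)/11 + 203) - 10649) = -(1/((1/2)*(1/11) + 203) - 10649) = -(1/(1/22 + 203) - 10649) = -(1/(4467/22) - 10649) = -(22/4467 - 10649) = -1*(-47569061/4467) = 47569061/4467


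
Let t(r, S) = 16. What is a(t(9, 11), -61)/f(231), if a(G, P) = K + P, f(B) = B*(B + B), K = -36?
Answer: -97/106722 ≈ -0.00090890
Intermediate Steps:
f(B) = 2*B² (f(B) = B*(2*B) = 2*B²)
a(G, P) = -36 + P
a(t(9, 11), -61)/f(231) = (-36 - 61)/((2*231²)) = -97/(2*53361) = -97/106722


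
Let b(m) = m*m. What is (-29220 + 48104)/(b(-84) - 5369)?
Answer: 18884/1687 ≈ 11.194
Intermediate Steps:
b(m) = m²
(-29220 + 48104)/(b(-84) - 5369) = (-29220 + 48104)/((-84)² - 5369) = 18884/(7056 - 5369) = 18884/1687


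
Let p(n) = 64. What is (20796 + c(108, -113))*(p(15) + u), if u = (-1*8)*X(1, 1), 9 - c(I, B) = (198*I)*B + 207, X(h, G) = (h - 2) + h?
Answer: 155967360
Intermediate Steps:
X(h, G) = -2 + 2*h (X(h, G) = (-2 + h) + h = -2 + 2*h)
c(I, B) = -198 - 198*B*I (c(I, B) = 9 - ((198*I)*B + 207) = 9 - (198*B*I + 207) = 9 - (207 + 198*B*I) = 9 + (-207 - 198*B*I) = -198 - 198*B*I)
u = 0 (u = (-1*8)*(-2 + 2*1) = -8*(-2 + 2) = -8*0 = 0)
(20796 + c(108, -113))*(p(15) + u) = (20796 + (-198 - 198*(-113)*108))*(64 + 0) = (20796 + (-198 + 2416392))*64 = (20796 + 2416194)*64 = 2436990*64 = 155967360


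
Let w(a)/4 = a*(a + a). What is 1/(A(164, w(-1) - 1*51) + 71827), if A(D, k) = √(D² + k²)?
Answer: 71827/5159089184 - √28745/5159089184 ≈ 1.3890e-5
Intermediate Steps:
w(a) = 8*a² (w(a) = 4*(a*(a + a)) = 4*(a*(2*a)) = 4*(2*a²) = 8*a²)
1/(A(164, w(-1) - 1*51) + 71827) = 1/(√(164² + (8*(-1)² - 1*51)²) + 71827) = 1/(√(26896 + (8*1 - 51)²) + 71827) = 1/(√(26896 + (8 - 51)²) + 71827) = 1/(√(26896 + (-43)²) + 71827) = 1/(√(26896 + 1849) + 71827) = 1/(√28745 + 71827) = 1/(71827 + √28745)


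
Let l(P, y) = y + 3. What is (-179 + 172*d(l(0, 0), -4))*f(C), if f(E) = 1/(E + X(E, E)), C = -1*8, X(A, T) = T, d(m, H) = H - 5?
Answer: 1727/16 ≈ 107.94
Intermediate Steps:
l(P, y) = 3 + y
d(m, H) = -5 + H
C = -8
f(E) = 1/(2*E) (f(E) = 1/(E + E) = 1/(2*E))
(-179 + 172*d(l(0, 0), -4))*f(C) = (-179 + 172*(-5 - 4))*((½)/(-8)) = (-179 + 172*(-9))*((½)*(-⅛)) = (-179 - 1548)*(-1/16) = -1727*(-1/16) = 1727/16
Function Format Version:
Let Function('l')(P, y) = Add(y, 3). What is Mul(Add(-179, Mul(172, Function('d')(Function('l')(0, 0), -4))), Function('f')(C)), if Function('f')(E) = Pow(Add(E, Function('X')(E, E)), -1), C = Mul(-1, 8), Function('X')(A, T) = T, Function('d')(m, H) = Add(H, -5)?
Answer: Rational(1727, 16) ≈ 107.94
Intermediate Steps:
Function('l')(P, y) = Add(3, y)
Function('d')(m, H) = Add(-5, H)
C = -8
Function('f')(E) = Mul(Rational(1, 2), Pow(E, -1)) (Function('f')(E) = Pow(Add(E, E), -1) = Pow(Mul(2, E), -1) = Mul(Rational(1, 2), Pow(E, -1)))
Mul(Add(-179, Mul(172, Function('d')(Function('l')(0, 0), -4))), Function('f')(C)) = Mul(Add(-179, Mul(172, Add(-5, -4))), Mul(Rational(1, 2), Pow(-8, -1))) = Mul(Add(-179, Mul(172, -9)), Mul(Rational(1, 2), Rational(-1, 8))) = Mul(Add(-179, -1548), Rational(-1, 16)) = Mul(-1727, Rational(-1, 16)) = Rational(1727, 16)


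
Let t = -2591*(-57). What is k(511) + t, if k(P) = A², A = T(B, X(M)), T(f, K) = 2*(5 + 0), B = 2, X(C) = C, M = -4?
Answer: 147787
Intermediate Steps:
T(f, K) = 10 (T(f, K) = 2*5 = 10)
A = 10
k(P) = 100 (k(P) = 10² = 100)
t = 147687
k(511) + t = 100 + 147687 = 147787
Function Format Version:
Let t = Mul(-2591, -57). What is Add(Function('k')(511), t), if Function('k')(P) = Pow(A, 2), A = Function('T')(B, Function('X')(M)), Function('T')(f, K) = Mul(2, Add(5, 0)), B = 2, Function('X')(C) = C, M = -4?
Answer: 147787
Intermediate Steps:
Function('T')(f, K) = 10 (Function('T')(f, K) = Mul(2, 5) = 10)
A = 10
Function('k')(P) = 100 (Function('k')(P) = Pow(10, 2) = 100)
t = 147687
Add(Function('k')(511), t) = Add(100, 147687) = 147787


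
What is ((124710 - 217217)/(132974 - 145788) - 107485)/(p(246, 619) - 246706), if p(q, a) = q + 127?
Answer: 1377220283/3156511062 ≈ 0.43631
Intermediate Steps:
p(q, a) = 127 + q
((124710 - 217217)/(132974 - 145788) - 107485)/(p(246, 619) - 246706) = ((124710 - 217217)/(132974 - 145788) - 107485)/((127 + 246) - 246706) = (-92507/(-12814) - 107485)/(373 - 246706) = (-92507*(-1/12814) - 107485)/(-246333) = (92507/12814 - 107485)*(-1/246333) = -1377220283/12814*(-1/246333) = 1377220283/3156511062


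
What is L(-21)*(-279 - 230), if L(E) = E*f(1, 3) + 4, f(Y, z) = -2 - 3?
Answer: -55481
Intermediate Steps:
f(Y, z) = -5
L(E) = 4 - 5*E (L(E) = E*(-5) + 4 = -5*E + 4 = 4 - 5*E)
L(-21)*(-279 - 230) = (4 - 5*(-21))*(-279 - 230) = (4 + 105)*(-509) = 109*(-509) = -55481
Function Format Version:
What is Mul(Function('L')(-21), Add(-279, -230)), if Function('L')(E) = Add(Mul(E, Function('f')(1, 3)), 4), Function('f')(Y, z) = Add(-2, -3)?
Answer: -55481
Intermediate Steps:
Function('f')(Y, z) = -5
Function('L')(E) = Add(4, Mul(-5, E)) (Function('L')(E) = Add(Mul(E, -5), 4) = Add(Mul(-5, E), 4) = Add(4, Mul(-5, E)))
Mul(Function('L')(-21), Add(-279, -230)) = Mul(Add(4, Mul(-5, -21)), Add(-279, -230)) = Mul(Add(4, 105), -509) = Mul(109, -509) = -55481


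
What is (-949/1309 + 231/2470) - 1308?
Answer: -4231106491/3233230 ≈ -1308.6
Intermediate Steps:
(-949/1309 + 231/2470) - 1308 = -2041651/3233230 - 1308 = -4231106491/3233230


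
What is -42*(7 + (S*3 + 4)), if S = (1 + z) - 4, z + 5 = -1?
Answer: 672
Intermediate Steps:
z = -6 (z = -5 - 1 = -6)
S = -9 (S = (1 - 6) - 4 = -5 - 4 = -9)
-42*(7 + (S*3 + 4)) = -42*(7 + (-9*3 + 4)) = -42*(7 + (-27 + 4)) = -42*(7 - 23) = -42*(-16) = 672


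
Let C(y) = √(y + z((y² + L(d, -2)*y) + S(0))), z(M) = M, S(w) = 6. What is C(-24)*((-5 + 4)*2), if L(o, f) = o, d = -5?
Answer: -2*√678 ≈ -52.077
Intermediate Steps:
C(y) = √(6 + y² - 4*y) (C(y) = √(y + ((y² - 5*y) + 6)) = √(y + (6 + y² - 5*y)) = √(6 + y² - 4*y))
C(-24)*((-5 + 4)*2) = √(6 + (-24)² - 4*(-24))*((-5 + 4)*2) = √(6 + 576 + 96)*(-1*2) = √678*(-2) = -2*√678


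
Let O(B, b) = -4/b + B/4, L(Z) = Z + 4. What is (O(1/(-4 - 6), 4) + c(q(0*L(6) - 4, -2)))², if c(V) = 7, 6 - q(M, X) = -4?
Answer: 57121/1600 ≈ 35.701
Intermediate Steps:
L(Z) = 4 + Z
O(B, b) = -4/b + B/4 (O(B, b) = -4/b + B*(¼) = -4/b + B/4)
q(M, X) = 10 (q(M, X) = 6 - 1*(-4) = 6 + 4 = 10)
(O(1/(-4 - 6), 4) + c(q(0*L(6) - 4, -2)))² = ((-4/4 + 1/(4*(-4 - 6))) + 7)² = ((-4*¼ + (¼)/(-10)) + 7)² = ((-1 + (¼)*(-⅒)) + 7)² = ((-1 - 1/40) + 7)² = (-41/40 + 7)² = (239/40)² = 57121/1600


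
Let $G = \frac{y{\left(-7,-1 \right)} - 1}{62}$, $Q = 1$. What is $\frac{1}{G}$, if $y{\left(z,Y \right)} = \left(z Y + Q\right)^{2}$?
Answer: $\frac{62}{63} \approx 0.98413$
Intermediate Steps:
$y{\left(z,Y \right)} = \left(1 + Y z\right)^{2}$ ($y{\left(z,Y \right)} = \left(z Y + 1\right)^{2} = \left(Y z + 1\right)^{2} = \left(1 + Y z\right)^{2}$)
$G = \frac{63}{62}$ ($G = \frac{\left(1 - -7\right)^{2} - 1}{62} = \frac{\left(1 + 7\right)^{2} - 1}{62} = \frac{8^{2} - 1}{62} = \frac{64 - 1}{62} = \frac{1}{62} \cdot 63 = \frac{63}{62} \approx 1.0161$)
$\frac{1}{G} = \frac{1}{\frac{63}{62}} = \frac{62}{63}$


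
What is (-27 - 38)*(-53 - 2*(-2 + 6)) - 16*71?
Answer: 2829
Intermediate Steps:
(-27 - 38)*(-53 - 2*(-2 + 6)) - 16*71 = -65*(-53 - 2*4) - 1136 = -65*(-53 - 8) - 1136 = -65*(-61) - 1136 = 3965 - 1136 = 2829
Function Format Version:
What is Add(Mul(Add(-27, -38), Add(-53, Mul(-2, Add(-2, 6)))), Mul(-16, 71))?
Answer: 2829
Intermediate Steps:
Add(Mul(Add(-27, -38), Add(-53, Mul(-2, Add(-2, 6)))), Mul(-16, 71)) = Add(Mul(-65, Add(-53, Mul(-2, 4))), -1136) = Add(Mul(-65, Add(-53, -8)), -1136) = Add(Mul(-65, -61), -1136) = Add(3965, -1136) = 2829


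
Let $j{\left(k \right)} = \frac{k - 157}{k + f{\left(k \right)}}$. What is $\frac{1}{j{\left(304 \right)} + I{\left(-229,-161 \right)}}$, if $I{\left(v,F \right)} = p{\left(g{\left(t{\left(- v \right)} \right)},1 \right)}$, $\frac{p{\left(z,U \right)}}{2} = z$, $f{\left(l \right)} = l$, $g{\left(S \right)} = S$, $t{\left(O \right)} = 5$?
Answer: $\frac{608}{6227} \approx 0.097639$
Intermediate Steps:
$p{\left(z,U \right)} = 2 z$
$j{\left(k \right)} = \frac{-157 + k}{2 k}$ ($j{\left(k \right)} = \frac{k - 157}{k + k} = \frac{-157 + k}{2 k}$)
$I{\left(v,F \right)} = 10$ ($I{\left(v,F \right)} = 2 \cdot 5 = 10$)
$\frac{1}{j{\left(304 \right)} + I{\left(-229,-161 \right)}} = \frac{1}{\frac{-157 + 304}{2 \cdot 304} + 10} = \frac{1}{\frac{1}{2} \cdot \frac{1}{304} \cdot 147 + 10} = \frac{1}{\frac{147}{608} + 10} = \frac{1}{\frac{6227}{608}} = \frac{608}{6227}$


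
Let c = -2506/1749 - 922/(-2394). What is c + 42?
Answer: 28578611/697851 ≈ 40.952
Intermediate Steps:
c = -731131/697851 (c = -2506*1/1749 - 922*(-1/2394) = -2506/1749 + 461/1197 = -731131/697851 ≈ -1.0477)
c + 42 = -731131/697851 + 42 = 28578611/697851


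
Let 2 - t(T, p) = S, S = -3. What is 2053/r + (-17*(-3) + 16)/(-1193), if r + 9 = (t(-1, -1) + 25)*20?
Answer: 2409632/705063 ≈ 3.4176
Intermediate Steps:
t(T, p) = 5 (t(T, p) = 2 - 1*(-3) = 2 + 3 = 5)
r = 591 (r = -9 + (5 + 25)*20 = -9 + 30*20 = -9 + 600 = 591)
2053/r + (-17*(-3) + 16)/(-1193) = 2053/591 + (-17*(-3) + 16)/(-1193) = 2053*(1/591) + (51 + 16)*(-1/1193) = 2053/591 + 67*(-1/1193) = 2053/591 - 67/1193 = 2409632/705063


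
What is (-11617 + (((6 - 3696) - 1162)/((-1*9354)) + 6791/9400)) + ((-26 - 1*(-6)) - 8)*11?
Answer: -524213749093/43963800 ≈ -11924.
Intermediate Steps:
(-11617 + (((6 - 3696) - 1162)/((-1*9354)) + 6791/9400)) + ((-26 - 1*(-6)) - 8)*11 = (-11617 + ((-3690 - 1162)/(-9354) + 6791*(1/9400))) + ((-26 + 6) - 8)*11 = (-11617 + (-4852*(-1/9354) + 6791/9400)) + (-20 - 8)*11 = (-11617 + (2426/4677 + 6791/9400)) - 28*11 = (-11617 + 54565907/43963800) - 308 = -510672898693/43963800 - 308 = -524213749093/43963800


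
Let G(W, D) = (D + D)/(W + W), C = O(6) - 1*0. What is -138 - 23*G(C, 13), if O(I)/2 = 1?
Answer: -575/2 ≈ -287.50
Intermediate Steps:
O(I) = 2 (O(I) = 2*1 = 2)
C = 2 (C = 2 - 1*0 = 2 + 0 = 2)
G(W, D) = D/W (G(W, D) = (2*D)/((2*W)) = (2*D)*(1/(2*W)) = D/W)
-138 - 23*G(C, 13) = -138 - 299/2 = -575/2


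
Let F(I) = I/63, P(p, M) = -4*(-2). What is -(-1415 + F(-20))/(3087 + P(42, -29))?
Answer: 17833/38997 ≈ 0.45729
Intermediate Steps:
P(p, M) = 8
F(I) = I/63 (F(I) = I*(1/63) = I/63)
-(-1415 + F(-20))/(3087 + P(42, -29)) = -(-1415 + (1/63)*(-20))/(3087 + 8) = -(-1415 - 20/63)/3095 = -(-89165)/(63*3095) = -1*(-17833/38997) = 17833/38997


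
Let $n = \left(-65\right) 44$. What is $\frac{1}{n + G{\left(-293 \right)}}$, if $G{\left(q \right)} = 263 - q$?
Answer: $- \frac{1}{2304} \approx -0.00043403$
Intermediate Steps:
$n = -2860$
$\frac{1}{n + G{\left(-293 \right)}} = \frac{1}{-2860 + \left(263 - -293\right)} = \frac{1}{-2860 + \left(263 + 293\right)} = \frac{1}{-2860 + 556} = \frac{1}{-2304} = - \frac{1}{2304}$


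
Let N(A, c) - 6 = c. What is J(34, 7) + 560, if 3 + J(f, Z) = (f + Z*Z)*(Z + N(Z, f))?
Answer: 4458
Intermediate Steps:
N(A, c) = 6 + c
J(f, Z) = -3 + (f + Z²)*(6 + Z + f) (J(f, Z) = -3 + (f + Z*Z)*(Z + (6 + f)) = -3 + (f + Z²)*(6 + Z + f))
J(34, 7) + 560 = (-3 + 7³ + 7*34 + 34*(6 + 34) + 7²*(6 + 34)) + 560 = (-3 + 343 + 238 + 34*40 + 49*40) + 560 = (-3 + 343 + 238 + 1360 + 1960) + 560 = 3898 + 560 = 4458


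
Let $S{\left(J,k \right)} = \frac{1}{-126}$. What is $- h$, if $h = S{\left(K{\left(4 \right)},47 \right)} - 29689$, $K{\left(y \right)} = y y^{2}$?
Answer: $\frac{3740815}{126} \approx 29689.0$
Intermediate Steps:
$K{\left(y \right)} = y^{3}$
$S{\left(J,k \right)} = - \frac{1}{126}$
$h = - \frac{3740815}{126}$ ($h = - \frac{1}{126} - 29689 = - \frac{3740815}{126} \approx -29689.0$)
$- h = \left(-1\right) \left(- \frac{3740815}{126}\right) = \frac{3740815}{126}$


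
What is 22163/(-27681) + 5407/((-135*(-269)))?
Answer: -218392726/335078505 ≈ -0.65177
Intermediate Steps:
22163/(-27681) + 5407/((-135*(-269))) = 22163*(-1/27681) + 5407/36315 = -22163/27681 + 5407*(1/36315) = -22163/27681 + 5407/36315 = -218392726/335078505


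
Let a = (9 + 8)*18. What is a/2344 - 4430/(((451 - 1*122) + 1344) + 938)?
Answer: -4792477/3060092 ≈ -1.5661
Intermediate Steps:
a = 306 (a = 17*18 = 306)
a/2344 - 4430/(((451 - 1*122) + 1344) + 938) = 306/2344 - 4430/(((451 - 1*122) + 1344) + 938) = 306*(1/2344) - 4430/(((451 - 122) + 1344) + 938) = 153/1172 - 4430/((329 + 1344) + 938) = 153/1172 - 4430/(1673 + 938) = 153/1172 - 4430/2611 = -4792477/3060092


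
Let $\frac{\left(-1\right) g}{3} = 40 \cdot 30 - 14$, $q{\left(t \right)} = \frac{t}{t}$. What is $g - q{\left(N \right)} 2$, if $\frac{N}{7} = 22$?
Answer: $-3560$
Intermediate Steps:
$N = 154$ ($N = 7 \cdot 22 = 154$)
$q{\left(t \right)} = 1$
$g = -3558$ ($g = - 3 \left(40 \cdot 30 - 14\right) = - 3 \left(1200 - 14\right) = \left(-3\right) 1186 = -3558$)
$g - q{\left(N \right)} 2 = -3558 - 1 \cdot 2 = -3558 - 2 = -3560$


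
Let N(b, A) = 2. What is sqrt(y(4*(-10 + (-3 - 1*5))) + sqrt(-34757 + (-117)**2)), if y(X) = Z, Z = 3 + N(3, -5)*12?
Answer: sqrt(27 + 2*I*sqrt(5267)) ≈ 9.3445 + 7.7665*I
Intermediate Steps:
Z = 27 (Z = 3 + 2*12 = 3 + 24 = 27)
y(X) = 27
sqrt(y(4*(-10 + (-3 - 1*5))) + sqrt(-34757 + (-117)**2)) = sqrt(27 + sqrt(-34757 + (-117)**2)) = sqrt(27 + sqrt(-34757 + 13689)) = sqrt(27 + sqrt(-21068)) = sqrt(27 + 2*I*sqrt(5267))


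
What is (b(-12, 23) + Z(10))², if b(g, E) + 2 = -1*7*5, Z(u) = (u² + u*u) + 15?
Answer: 31684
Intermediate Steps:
Z(u) = 15 + 2*u² (Z(u) = (u² + u²) + 15 = 2*u² + 15 = 15 + 2*u²)
b(g, E) = -37 (b(g, E) = -2 - 1*7*5 = -2 - 7*5 = -2 - 35 = -37)
(b(-12, 23) + Z(10))² = (-37 + (15 + 2*10²))² = (-37 + (15 + 2*100))² = (-37 + (15 + 200))² = (-37 + 215)² = 178² = 31684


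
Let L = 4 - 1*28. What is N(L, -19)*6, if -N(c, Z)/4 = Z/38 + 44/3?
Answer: -340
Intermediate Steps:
L = -24 (L = 4 - 28 = -24)
N(c, Z) = -176/3 - 2*Z/19 (N(c, Z) = -4*(Z/38 + 44/3) = -4*(44/3 + Z/38) = -176/3 - 2*Z/19)
N(L, -19)*6 = (-176/3 - 2/19*(-19))*6 = (-176/3 + 2)*6 = -170/3*6 = -340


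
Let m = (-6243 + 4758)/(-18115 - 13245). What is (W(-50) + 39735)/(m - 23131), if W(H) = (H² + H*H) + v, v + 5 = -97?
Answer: -279938176/145077335 ≈ -1.9296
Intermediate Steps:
v = -102 (v = -5 - 97 = -102)
m = 297/6272 (m = -1485/(-31360) = -1485*(-1/31360) = 297/6272 ≈ 0.047353)
W(H) = -102 + 2*H² (W(H) = (H² + H*H) - 102 = (H² + H²) - 102 = 2*H² - 102 = -102 + 2*H²)
(W(-50) + 39735)/(m - 23131) = ((-102 + 2*(-50)²) + 39735)/(297/6272 - 23131) = ((-102 + 2*2500) + 39735)/(-145077335/6272) = ((-102 + 5000) + 39735)*(-6272/145077335) = (4898 + 39735)*(-6272/145077335) = 44633*(-6272/145077335) = -279938176/145077335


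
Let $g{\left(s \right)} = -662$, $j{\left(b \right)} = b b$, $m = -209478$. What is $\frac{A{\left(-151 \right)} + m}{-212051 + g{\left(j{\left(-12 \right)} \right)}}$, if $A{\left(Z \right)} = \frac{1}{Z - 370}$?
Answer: $\frac{109138039}{110823473} \approx 0.98479$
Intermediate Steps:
$j{\left(b \right)} = b^{2}$
$A{\left(Z \right)} = \frac{1}{-370 + Z}$
$\frac{A{\left(-151 \right)} + m}{-212051 + g{\left(j{\left(-12 \right)} \right)}} = \frac{\frac{1}{-370 - 151} - 209478}{-212051 - 662} = \frac{\frac{1}{-521} - 209478}{-212713} = \left(- \frac{1}{521} - 209478\right) \left(- \frac{1}{212713}\right) = \left(- \frac{109138039}{521}\right) \left(- \frac{1}{212713}\right) = \frac{109138039}{110823473}$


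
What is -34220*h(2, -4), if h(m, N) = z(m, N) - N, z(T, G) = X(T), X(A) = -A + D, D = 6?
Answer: -273760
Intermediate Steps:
X(A) = 6 - A (X(A) = -A + 6 = 6 - A)
z(T, G) = 6 - T
h(m, N) = 6 - N - m (h(m, N) = (6 - m) - N = 6 - N - m)
-34220*h(2, -4) = -34220*(6 - 1*(-4) - 1*2) = -34220*(6 + 4 - 2) = -34220*8 = -273760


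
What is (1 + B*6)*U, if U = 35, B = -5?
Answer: -1015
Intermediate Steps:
(1 + B*6)*U = (1 - 5*6)*35 = (1 - 30)*35 = -29*35 = -1015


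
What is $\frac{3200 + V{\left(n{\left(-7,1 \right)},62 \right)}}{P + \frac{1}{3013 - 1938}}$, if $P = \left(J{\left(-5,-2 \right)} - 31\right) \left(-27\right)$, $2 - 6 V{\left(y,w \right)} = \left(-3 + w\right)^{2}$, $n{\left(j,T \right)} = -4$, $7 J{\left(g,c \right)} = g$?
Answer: $\frac{118300525}{38661342} \approx 3.0599$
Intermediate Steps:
$J{\left(g,c \right)} = \frac{g}{7}$
$V{\left(y,w \right)} = \frac{1}{3} - \frac{\left(-3 + w\right)^{2}}{6}$
$P = \frac{5994}{7}$ ($P = \left(\frac{1}{7} \left(-5\right) - 31\right) \left(-27\right) = \left(- \frac{5}{7} - 31\right) \left(-27\right) = \left(- \frac{222}{7}\right) \left(-27\right) = \frac{5994}{7} \approx 856.29$)
$\frac{3200 + V{\left(n{\left(-7,1 \right)},62 \right)}}{P + \frac{1}{3013 - 1938}} = \frac{3200 + \left(\frac{1}{3} - \frac{\left(-3 + 62\right)^{2}}{6}\right)}{\frac{5994}{7} + \frac{1}{3013 - 1938}} = \frac{3200 + \left(\frac{1}{3} - \frac{59^{2}}{6}\right)}{\frac{5994}{7} + \frac{1}{1075}} = \frac{3200 + \left(\frac{1}{3} - \frac{3481}{6}\right)}{\frac{5994}{7} + \frac{1}{1075}} = \frac{3200 + \left(\frac{1}{3} - \frac{3481}{6}\right)}{\frac{6443557}{7525}} = \left(3200 - \frac{3479}{6}\right) \frac{7525}{6443557} = \frac{15721}{6} \cdot \frac{7525}{6443557} = \frac{118300525}{38661342}$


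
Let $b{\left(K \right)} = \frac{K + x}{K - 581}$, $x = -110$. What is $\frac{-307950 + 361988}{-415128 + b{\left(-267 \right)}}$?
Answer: $- \frac{45824224}{352028167} \approx -0.13017$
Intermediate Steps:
$b{\left(K \right)} = \frac{-110 + K}{-581 + K}$ ($b{\left(K \right)} = \frac{K - 110}{K - 581} = \frac{-110 + K}{-581 + K}$)
$\frac{-307950 + 361988}{-415128 + b{\left(-267 \right)}} = \frac{-307950 + 361988}{-415128 + \frac{-110 - 267}{-581 - 267}} = \frac{54038}{-415128 + \frac{1}{-848} \left(-377\right)} = \frac{54038}{-415128 - - \frac{377}{848}} = \frac{54038}{-415128 + \frac{377}{848}} = \frac{54038}{- \frac{352028167}{848}} = 54038 \left(- \frac{848}{352028167}\right) = - \frac{45824224}{352028167}$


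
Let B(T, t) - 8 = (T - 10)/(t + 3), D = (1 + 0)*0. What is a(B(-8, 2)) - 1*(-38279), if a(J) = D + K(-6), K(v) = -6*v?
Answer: 38315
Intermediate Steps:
D = 0 (D = 1*0 = 0)
B(T, t) = 8 + (-10 + T)/(3 + t) (B(T, t) = 8 + (T - 10)/(t + 3) = 8 + (-10 + T)/(3 + t))
a(J) = 36 (a(J) = 0 - 6*(-6) = 0 + 36 = 36)
a(B(-8, 2)) - 1*(-38279) = 36 - 1*(-38279) = 36 + 38279 = 38315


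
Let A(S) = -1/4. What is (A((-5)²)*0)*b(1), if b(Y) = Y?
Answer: 0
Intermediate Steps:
A(S) = -¼ (A(S) = -1*¼ = -¼)
(A((-5)²)*0)*b(1) = -¼*0*1 = 0*1 = 0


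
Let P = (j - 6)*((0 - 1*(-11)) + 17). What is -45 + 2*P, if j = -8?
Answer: -829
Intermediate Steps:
P = -392 (P = (-8 - 6)*((0 - 1*(-11)) + 17) = -14*((0 + 11) + 17) = -14*(11 + 17) = -14*28 = -392)
-45 + 2*P = -45 + 2*(-392) = -45 - 784 = -829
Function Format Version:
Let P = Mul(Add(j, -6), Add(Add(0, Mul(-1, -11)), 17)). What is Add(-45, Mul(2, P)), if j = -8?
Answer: -829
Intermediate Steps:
P = -392 (P = Mul(Add(-8, -6), Add(Add(0, Mul(-1, -11)), 17)) = Mul(-14, Add(Add(0, 11), 17)) = Mul(-14, Add(11, 17)) = Mul(-14, 28) = -392)
Add(-45, Mul(2, P)) = Add(-45, Mul(2, -392)) = Add(-45, -784) = -829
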